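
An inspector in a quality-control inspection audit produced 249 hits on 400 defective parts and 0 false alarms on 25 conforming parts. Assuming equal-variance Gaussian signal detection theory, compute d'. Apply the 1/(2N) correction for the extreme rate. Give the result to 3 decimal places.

The false-alarm rate is 0/25 = 0, so apply the 1/(2N) correction: FA → 1/(2·25) = 0.02000.
z(H) = z(0.62250) = 0.3121
z(FA) = z(0.02000) = -2.0537
d' = 0.3121 − (-2.0537) = 2.3658

d' = 2.366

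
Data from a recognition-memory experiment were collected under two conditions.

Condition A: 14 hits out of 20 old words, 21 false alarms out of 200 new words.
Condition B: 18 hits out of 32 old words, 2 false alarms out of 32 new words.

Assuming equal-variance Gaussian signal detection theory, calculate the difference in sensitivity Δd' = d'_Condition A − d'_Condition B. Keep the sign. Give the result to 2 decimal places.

Condition A: z(0.7000) = 0.524, z(0.1050) = -1.254, d' = 1.778
Condition B: z(0.5625) = 0.157, z(0.0625) = -1.534, d' = 1.691
Δd' = d'_Condition A − d'_Condition B = 1.778 − 1.691 = 0.087
Condition A has the higher sensitivity.

Δd' = 0.09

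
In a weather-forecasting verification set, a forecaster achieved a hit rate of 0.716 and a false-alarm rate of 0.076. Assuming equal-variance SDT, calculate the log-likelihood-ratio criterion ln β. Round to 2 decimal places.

z(H) = z(0.716) = 0.571
z(FA) = z(0.076) = -1.433
ln β = −½·[z(H)² − z(FA)²] = −0.5 × (0.326 − 2.053) = 0.8635

ln β = 0.86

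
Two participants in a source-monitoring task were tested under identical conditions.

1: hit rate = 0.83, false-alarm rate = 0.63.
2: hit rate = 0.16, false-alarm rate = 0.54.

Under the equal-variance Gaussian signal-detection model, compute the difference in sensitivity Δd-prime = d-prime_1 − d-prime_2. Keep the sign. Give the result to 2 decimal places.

1: z(0.83) = 0.954, z(0.63) = 0.332, d' = 0.622
2: z(0.16) = -0.994, z(0.54) = 0.100, d' = -1.094
Δd' = d'_1 − d'_2 = 0.622 − (-1.094) = 1.716
1 has the higher sensitivity.

Δd-prime = 1.72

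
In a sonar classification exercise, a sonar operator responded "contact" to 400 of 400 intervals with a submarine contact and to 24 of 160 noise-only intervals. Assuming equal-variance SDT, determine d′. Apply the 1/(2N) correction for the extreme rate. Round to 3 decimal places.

d′ = 4.060

The hit rate is 400/400 = 1, so apply the 1/(2N) correction: H → 1 − 1/(2·400) = 0.99875.
z(H) = z(0.99875) = 3.0233
z(FA) = z(0.15000) = -1.0364
d' = 3.0233 − (-1.0364) = 4.0597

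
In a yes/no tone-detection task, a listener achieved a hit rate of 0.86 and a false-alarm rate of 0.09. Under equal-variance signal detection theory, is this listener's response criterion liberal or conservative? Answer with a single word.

conservative

z(H) = 1.080, z(FA) = -1.341
c = −½·(z(H) + z(FA)) = 0.1305
c > 0 → conservative criterion (biased toward responding “no”).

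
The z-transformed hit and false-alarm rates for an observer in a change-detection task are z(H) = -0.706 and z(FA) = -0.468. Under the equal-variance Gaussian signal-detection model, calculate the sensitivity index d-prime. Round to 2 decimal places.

d-prime = -0.24

d' = z(H) − z(FA) = -0.706 − (-0.468) = -0.238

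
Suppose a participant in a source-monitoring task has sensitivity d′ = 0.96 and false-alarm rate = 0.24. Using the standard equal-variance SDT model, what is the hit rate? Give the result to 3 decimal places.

z(false-alarm rate) = z(0.24) = -0.7063
z(H) = z(FA) + d' = -0.7063 + 0.96 = 0.2537
hit rate = Φ(0.2537) = 0.6001

hit rate = 0.600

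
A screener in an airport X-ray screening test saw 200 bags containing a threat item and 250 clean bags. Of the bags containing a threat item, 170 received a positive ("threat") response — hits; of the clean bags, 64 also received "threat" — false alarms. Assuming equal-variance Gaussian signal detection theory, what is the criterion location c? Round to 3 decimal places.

H = 170/200 = 0.8500
FA = 64/250 = 0.2560
z(0.8500) = 1.0364, z(0.2560) = -0.6557
c = −½·[z(H) + z(FA)] = −0.5 × (1.0364 + (-0.6557)) = -0.19035

c = -0.190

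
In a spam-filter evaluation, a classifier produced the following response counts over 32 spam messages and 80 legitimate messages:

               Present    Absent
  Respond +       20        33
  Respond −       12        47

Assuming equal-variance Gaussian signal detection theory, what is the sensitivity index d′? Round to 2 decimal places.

H = 20/32 = 0.6250
FA = 33/80 = 0.4125
z(0.6250) = 0.3186, z(0.4125) = -0.2211
d' = z(H) − z(FA) = 0.3186 − (-0.2211) = 0.5397

d′ = 0.54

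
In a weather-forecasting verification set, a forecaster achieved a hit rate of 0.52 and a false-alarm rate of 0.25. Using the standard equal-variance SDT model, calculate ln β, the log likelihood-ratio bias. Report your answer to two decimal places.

z(H) = z(0.52) = 0.050
z(FA) = z(0.25) = -0.674
ln β = −½·[z(H)² − z(FA)²] = −0.5 × (0.003 − 0.454) = 0.2255

ln β = 0.23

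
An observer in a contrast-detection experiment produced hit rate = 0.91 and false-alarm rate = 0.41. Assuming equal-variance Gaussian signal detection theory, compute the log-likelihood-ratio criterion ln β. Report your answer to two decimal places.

ln β = -0.87

z(H) = z(0.91) = 1.341
z(FA) = z(0.41) = -0.228
ln β = −½·[z(H)² − z(FA)²] = −0.5 × (1.798 − 0.052) = -0.873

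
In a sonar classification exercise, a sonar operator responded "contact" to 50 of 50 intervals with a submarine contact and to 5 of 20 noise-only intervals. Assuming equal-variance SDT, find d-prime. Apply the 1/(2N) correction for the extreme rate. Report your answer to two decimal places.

The hit rate is 50/50 = 1, so apply the 1/(2N) correction: H → 1 − 1/(2·50) = 0.99000.
z(H) = z(0.99000) = 2.326
z(FA) = z(0.25000) = -0.674
d' = 2.326 − (-0.674) = 3.000

d-prime = 3.00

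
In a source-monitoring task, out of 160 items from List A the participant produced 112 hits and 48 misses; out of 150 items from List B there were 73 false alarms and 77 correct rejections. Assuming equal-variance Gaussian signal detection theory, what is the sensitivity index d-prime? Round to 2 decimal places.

d-prime = 0.56

H = 112/160 = 0.7000
FA = 73/150 = 0.4867
z(H) = 0.524
z(FA) = -0.033
d' = z(H) − z(FA) = 0.524 − (-0.033) = 0.557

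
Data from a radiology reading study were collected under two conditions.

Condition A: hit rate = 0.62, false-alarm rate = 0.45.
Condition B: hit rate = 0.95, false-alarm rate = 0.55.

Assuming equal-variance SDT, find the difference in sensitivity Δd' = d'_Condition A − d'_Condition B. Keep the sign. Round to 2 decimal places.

Condition A: z(0.62) = 0.305, z(0.45) = -0.126, d' = 0.431
Condition B: z(0.95) = 1.645, z(0.55) = 0.126, d' = 1.519
Δd' = d'_Condition A − d'_Condition B = 0.431 − 1.519 = -1.088
Condition B has the higher sensitivity.

Δd' = -1.09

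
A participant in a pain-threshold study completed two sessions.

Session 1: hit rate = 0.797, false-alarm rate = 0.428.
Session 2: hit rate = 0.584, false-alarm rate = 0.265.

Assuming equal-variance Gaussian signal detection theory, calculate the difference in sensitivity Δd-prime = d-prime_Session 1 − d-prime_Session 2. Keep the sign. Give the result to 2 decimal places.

Δd-prime = 0.17

Session 1: z(0.797) = 0.831, z(0.428) = -0.181, d' = 1.012
Session 2: z(0.584) = 0.212, z(0.265) = -0.628, d' = 0.840
Δd' = d'_Session 1 − d'_Session 2 = 1.012 − 0.840 = 0.172
Session 1 has the higher sensitivity.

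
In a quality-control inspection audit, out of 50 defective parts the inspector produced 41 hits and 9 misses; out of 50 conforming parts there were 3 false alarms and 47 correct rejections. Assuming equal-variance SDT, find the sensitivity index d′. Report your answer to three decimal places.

d′ = 2.470

H = 41/50 = 0.8200
FA = 3/50 = 0.0600
z(0.8200) = 0.9154, z(0.0600) = -1.5548
d' = z(H) − z(FA) = 0.9154 − (-1.5548) = 2.4702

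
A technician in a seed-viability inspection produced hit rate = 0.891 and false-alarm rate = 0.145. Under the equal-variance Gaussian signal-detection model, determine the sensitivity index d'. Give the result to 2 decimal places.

z(0.891) = 1.2319, z(0.145) = -1.0581
d' = z(H) − z(FA) = 1.2319 − (-1.0581) = 2.2900

d' = 2.29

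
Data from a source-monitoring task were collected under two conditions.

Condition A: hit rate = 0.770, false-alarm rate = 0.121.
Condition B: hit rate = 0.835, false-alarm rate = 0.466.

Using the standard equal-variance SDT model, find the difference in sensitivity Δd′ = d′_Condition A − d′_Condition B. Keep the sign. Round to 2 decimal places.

Condition A: z(0.770) = 0.739, z(0.121) = -1.170, d' = 1.909
Condition B: z(0.835) = 0.974, z(0.466) = -0.085, d' = 1.059
Δd' = d'_Condition A − d'_Condition B = 1.909 − 1.059 = 0.850
Condition A has the higher sensitivity.

Δd′ = 0.85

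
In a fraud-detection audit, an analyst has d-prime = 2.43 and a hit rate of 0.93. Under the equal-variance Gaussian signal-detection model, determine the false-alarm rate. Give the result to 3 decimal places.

z(hit rate) = z(0.93) = 1.4758
z(FA) = z(H) − d' = 1.4758 − 2.43 = -0.9542
false-alarm rate = Φ(-0.9542) = 0.1700

false-alarm rate = 0.170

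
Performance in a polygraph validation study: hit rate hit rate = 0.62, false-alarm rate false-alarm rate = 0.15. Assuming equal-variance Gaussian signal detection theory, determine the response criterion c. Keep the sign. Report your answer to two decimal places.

z(H) = z(0.62) = 0.305
z(FA) = z(0.15) = -1.036
c = −½·[z(H) + z(FA)] = −0.5 × (0.305 + (-1.036)) = 0.3655
c > 0: the examiner has a conservative response bias.

c = 0.37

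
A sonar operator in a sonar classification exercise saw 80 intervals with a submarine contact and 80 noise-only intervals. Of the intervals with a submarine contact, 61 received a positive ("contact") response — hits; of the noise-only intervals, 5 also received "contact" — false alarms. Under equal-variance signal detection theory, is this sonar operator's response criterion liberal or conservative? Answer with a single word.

conservative

z(H) = 0.714, z(FA) = -1.534
c = −½·(z(H) + z(FA)) = 0.410
c > 0 → conservative criterion (biased toward responding “no”).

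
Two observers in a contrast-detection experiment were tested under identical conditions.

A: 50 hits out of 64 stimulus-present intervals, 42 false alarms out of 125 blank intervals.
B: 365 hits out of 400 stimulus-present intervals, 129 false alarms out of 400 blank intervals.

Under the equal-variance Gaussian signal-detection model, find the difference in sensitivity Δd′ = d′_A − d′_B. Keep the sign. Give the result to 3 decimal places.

A: z(0.7812) = 0.7763, z(0.3360) = -0.4234, d' = 1.1997
B: z(0.9125) = 1.3563, z(0.3225) = -0.4607, d' = 1.8170
Δd' = d'_A − d'_B = 1.1997 − 1.8170 = -0.6173
B has the higher sensitivity.

Δd′ = -0.617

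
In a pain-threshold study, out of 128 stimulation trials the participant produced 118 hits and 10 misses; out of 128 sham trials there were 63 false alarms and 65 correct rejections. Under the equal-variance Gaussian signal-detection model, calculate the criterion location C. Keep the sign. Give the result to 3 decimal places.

C = -0.699

H = 118/128 = 0.9219
FA = 63/128 = 0.4922
z(H) = 1.4180
z(FA) = -0.0196
c = −½·[z(H) + z(FA)] = −0.5 × (1.4180 + (-0.0196)) = -0.6992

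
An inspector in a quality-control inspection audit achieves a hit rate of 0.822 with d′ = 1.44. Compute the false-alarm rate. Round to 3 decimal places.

z(hit rate) = z(0.822) = 0.9230
z(FA) = z(H) − d' = 0.9230 − 1.44 = -0.5170
false-alarm rate = Φ(-0.5170) = 0.3026

false-alarm rate = 0.303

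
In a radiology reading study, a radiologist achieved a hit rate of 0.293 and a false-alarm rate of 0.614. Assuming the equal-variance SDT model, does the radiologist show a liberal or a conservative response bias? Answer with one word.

z(H) = -0.545, z(FA) = 0.290
c = −½·(z(H) + z(FA)) = 0.1275
c > 0 → conservative criterion (biased toward responding “no”).

conservative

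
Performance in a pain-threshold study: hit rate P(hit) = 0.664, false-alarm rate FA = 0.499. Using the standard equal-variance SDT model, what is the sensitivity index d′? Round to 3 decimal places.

d′ = 0.426

Φ⁻¹(H) = Φ⁻¹(0.664) = 0.4234
Φ⁻¹(FA) = Φ⁻¹(0.499) = -0.0025
d' = z(H) − z(FA) = 0.4234 − (-0.0025) = 0.4259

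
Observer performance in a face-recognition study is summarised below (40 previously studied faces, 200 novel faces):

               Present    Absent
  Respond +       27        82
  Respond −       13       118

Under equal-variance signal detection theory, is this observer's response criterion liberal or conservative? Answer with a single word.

z(H) = 0.454, z(FA) = -0.228
c = −½·(z(H) + z(FA)) = -0.113
c < 0 → liberal criterion (biased toward responding “yes”).

liberal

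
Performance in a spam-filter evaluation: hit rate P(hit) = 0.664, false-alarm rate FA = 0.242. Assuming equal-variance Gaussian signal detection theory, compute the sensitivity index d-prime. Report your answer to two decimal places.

Φ⁻¹(H) = 0.4234
Φ⁻¹(FA) = -0.6999
d' = z(H) − z(FA) = 0.4234 − (-0.6999) = 1.1233

d-prime = 1.12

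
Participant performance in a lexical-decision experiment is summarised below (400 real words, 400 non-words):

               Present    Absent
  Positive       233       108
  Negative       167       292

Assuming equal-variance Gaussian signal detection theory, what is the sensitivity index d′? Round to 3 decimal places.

H = 233/400 = 0.5825
FA = 108/400 = 0.2700
z(H) = z(0.5825) = 0.2083
z(FA) = z(0.2700) = -0.6128
d' = z(H) − z(FA) = 0.2083 − (-0.6128) = 0.8211

d′ = 0.821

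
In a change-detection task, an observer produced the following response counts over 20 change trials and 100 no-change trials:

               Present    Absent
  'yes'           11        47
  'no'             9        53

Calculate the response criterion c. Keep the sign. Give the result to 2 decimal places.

c = -0.03

H = 11/20 = 0.5500
FA = 47/100 = 0.4700
z(H) = z(0.5500) = 0.1257
z(FA) = z(0.4700) = -0.0753
c = −½·[z(H) + z(FA)] = −0.5 × (0.1257 + (-0.0753)) = -0.0252
c < 0: the observer has a liberal response bias.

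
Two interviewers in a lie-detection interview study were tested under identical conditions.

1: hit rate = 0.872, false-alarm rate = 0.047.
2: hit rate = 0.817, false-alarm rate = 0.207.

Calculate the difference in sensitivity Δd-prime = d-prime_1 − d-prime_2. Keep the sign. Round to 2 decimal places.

1: z(0.872) = 1.136, z(0.047) = -1.675, d' = 2.811
2: z(0.817) = 0.904, z(0.207) = -0.817, d' = 1.721
Δd' = d'_1 − d'_2 = 2.811 − 1.721 = 1.090
1 has the higher sensitivity.

Δd-prime = 1.09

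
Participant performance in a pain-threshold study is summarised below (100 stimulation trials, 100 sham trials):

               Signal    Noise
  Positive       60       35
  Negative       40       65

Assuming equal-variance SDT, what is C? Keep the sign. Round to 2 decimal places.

H = 60/100 = 0.6000
FA = 35/100 = 0.3500
Φ⁻¹(H) = Φ⁻¹(0.6000) = 0.2533
Φ⁻¹(FA) = Φ⁻¹(0.3500) = -0.3853
c = −½·[z(H) + z(FA)] = −0.5 × (0.2533 + (-0.3853)) = 0.0660

C = 0.07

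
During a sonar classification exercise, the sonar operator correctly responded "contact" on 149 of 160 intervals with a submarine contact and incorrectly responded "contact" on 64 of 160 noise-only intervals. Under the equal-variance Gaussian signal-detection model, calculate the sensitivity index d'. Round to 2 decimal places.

H = 149/160 = 0.9313
FA = 64/160 = 0.4000
Φ⁻¹(H) = 1.486
Φ⁻¹(FA) = -0.253
d' = z(H) − z(FA) = 1.486 − (-0.253) = 1.739

d' = 1.74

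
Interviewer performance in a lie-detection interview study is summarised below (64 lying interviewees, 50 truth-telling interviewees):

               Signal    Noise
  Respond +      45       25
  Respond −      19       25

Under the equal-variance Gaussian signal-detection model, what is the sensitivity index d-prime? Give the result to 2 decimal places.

H = 45/64 = 0.7031
FA = 25/50 = 0.5000
z(H) = z(0.7031) = 0.533
z(FA) = z(0.5000) = 0.000
d' = z(H) − z(FA) = 0.533 − 0.000 = 0.533

d-prime = 0.53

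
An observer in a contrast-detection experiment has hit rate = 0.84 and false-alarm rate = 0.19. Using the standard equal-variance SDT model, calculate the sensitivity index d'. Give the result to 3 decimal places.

Φ⁻¹(H) = 0.9945
Φ⁻¹(FA) = -0.8779
d' = z(H) − z(FA) = 0.9945 − (-0.8779) = 1.8724

d' = 1.872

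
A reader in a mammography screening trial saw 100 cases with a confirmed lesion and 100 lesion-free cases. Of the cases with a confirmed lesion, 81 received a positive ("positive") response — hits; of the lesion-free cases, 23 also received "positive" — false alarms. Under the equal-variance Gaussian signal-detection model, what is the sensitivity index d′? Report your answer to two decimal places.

H = 81/100 = 0.8100
FA = 23/100 = 0.2300
z(0.8100) = 0.8779, z(0.2300) = -0.7388
d' = z(H) − z(FA) = 0.8779 − (-0.7388) = 1.6167

d′ = 1.62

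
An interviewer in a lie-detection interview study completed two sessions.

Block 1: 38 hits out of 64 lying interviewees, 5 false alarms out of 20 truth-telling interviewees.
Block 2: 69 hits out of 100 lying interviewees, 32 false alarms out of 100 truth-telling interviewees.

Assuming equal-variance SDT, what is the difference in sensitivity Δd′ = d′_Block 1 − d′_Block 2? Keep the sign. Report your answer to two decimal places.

Block 1: z(0.5938) = 0.237, z(0.2500) = -0.674, d' = 0.911
Block 2: z(0.6900) = 0.496, z(0.3200) = -0.468, d' = 0.964
Δd' = d'_Block 1 − d'_Block 2 = 0.911 − 0.964 = -0.053
Block 2 has the higher sensitivity.

Δd′ = -0.05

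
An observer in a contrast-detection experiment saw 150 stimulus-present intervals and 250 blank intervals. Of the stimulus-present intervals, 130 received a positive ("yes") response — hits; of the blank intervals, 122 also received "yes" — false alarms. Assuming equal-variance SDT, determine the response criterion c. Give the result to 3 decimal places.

c = -0.540

H = 130/150 = 0.8667
FA = 122/250 = 0.4880
Φ⁻¹(H) = 1.1109
Φ⁻¹(FA) = -0.0301
c = −½·[z(H) + z(FA)] = −0.5 × (1.1109 + (-0.0301)) = -0.5404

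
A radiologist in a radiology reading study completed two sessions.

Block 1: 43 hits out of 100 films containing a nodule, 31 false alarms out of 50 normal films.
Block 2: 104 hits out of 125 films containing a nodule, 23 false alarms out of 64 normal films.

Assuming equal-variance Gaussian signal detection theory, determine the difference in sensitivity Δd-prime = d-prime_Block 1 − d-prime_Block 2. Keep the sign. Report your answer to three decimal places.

Δd-prime = -1.804

Block 1: z(0.4300) = -0.1764, z(0.6200) = 0.3055, d' = -0.4819
Block 2: z(0.8320) = 0.9621, z(0.3594) = -0.3601, d' = 1.3222
Δd' = d'_Block 1 − d'_Block 2 = -0.4819 − 1.3222 = -1.8041
Block 2 has the higher sensitivity.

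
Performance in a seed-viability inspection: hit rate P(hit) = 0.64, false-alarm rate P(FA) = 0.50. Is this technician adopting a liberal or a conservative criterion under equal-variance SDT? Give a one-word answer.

z(H) = 0.358, z(FA) = 0.000
c = −½·(z(H) + z(FA)) = -0.179
c < 0 → liberal criterion (biased toward responding “yes”).

liberal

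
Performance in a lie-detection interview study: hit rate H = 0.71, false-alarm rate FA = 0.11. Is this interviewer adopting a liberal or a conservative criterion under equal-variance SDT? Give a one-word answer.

conservative

z(H) = 0.553, z(FA) = -1.227
c = −½·(z(H) + z(FA)) = 0.337
c > 0 → conservative criterion (biased toward responding “no”).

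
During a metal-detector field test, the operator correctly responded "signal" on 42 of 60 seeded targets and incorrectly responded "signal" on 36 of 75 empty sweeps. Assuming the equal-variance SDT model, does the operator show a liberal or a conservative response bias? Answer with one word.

liberal

z(H) = 0.524, z(FA) = -0.050
c = −½·(z(H) + z(FA)) = -0.237
c < 0 → liberal criterion (biased toward responding “yes”).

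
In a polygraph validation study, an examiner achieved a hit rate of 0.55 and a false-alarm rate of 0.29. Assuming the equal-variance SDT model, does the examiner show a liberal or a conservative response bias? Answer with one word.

z(H) = 0.126, z(FA) = -0.553
c = −½·(z(H) + z(FA)) = 0.2135
c > 0 → conservative criterion (biased toward responding “no”).

conservative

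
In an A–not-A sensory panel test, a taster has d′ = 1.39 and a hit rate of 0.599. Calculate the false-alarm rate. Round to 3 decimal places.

false-alarm rate = 0.127

z(hit rate) = z(0.599) = 0.2508
z(FA) = z(H) − d' = 0.2508 − 1.39 = -1.1392
false-alarm rate = Φ(-1.1392) = 0.1273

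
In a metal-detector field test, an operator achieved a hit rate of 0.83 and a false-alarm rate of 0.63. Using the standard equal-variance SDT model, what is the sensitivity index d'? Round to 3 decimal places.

d' = 0.622

z(H) = z(0.83) = 0.9542
z(FA) = z(0.63) = 0.3319
d' = z(H) − z(FA) = 0.9542 − 0.3319 = 0.6223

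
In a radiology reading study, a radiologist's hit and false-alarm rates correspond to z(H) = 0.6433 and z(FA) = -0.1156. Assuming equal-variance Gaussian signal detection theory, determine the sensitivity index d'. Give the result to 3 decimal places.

d' = 0.759

d' = z(H) − z(FA) = 0.6433 − (-0.1156) = 0.7589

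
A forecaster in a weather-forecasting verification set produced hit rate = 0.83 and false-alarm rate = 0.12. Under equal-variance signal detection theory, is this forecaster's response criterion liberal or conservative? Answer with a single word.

z(H) = 0.954, z(FA) = -1.175
c = −½·(z(H) + z(FA)) = 0.1105
c > 0 → conservative criterion (biased toward responding “no”).

conservative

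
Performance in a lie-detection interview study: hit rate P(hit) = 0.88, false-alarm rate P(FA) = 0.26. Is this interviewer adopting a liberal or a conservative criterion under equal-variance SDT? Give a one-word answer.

z(H) = 1.175, z(FA) = -0.643
c = −½·(z(H) + z(FA)) = -0.266
c < 0 → liberal criterion (biased toward responding “yes”).

liberal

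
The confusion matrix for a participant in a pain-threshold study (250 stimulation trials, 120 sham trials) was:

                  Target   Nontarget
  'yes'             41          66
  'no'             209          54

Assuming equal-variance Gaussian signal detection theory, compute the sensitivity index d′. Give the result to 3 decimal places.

d′ = -1.104

H = 41/250 = 0.1640
FA = 66/120 = 0.5500
z(H) = z(0.1640) = -0.9782
z(FA) = z(0.5500) = 0.1257
d' = z(H) − z(FA) = -0.9782 − 0.1257 = -1.1039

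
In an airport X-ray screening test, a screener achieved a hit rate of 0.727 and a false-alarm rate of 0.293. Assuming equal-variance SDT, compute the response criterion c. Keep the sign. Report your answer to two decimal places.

z(H) = 0.6038
z(FA) = -0.5446
c = −½·[z(H) + z(FA)] = −0.5 × (0.6038 + (-0.5446)) = -0.0296

c = -0.03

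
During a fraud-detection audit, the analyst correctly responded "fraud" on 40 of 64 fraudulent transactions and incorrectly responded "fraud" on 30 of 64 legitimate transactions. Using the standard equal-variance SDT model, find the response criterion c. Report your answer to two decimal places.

c = -0.12

H = 40/64 = 0.6250
FA = 30/64 = 0.4688
z(0.6250) = 0.3186, z(0.4688) = -0.0783
c = −½·[z(H) + z(FA)] = −0.5 × (0.3186 + (-0.0783)) = -0.12015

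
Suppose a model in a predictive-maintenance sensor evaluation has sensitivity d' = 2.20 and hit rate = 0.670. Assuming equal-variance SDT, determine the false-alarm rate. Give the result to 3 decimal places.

z(hit rate) = z(0.670) = 0.4399
z(FA) = z(H) − d' = 0.4399 − 2.20 = -1.7601
false-alarm rate = Φ(-1.7601) = 0.0392

false-alarm rate = 0.039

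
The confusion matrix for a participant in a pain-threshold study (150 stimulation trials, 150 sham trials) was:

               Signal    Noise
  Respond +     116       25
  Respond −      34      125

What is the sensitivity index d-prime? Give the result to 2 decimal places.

H = 116/150 = 0.7733
FA = 25/150 = 0.1667
Φ⁻¹(0.7733) = 0.7498, Φ⁻¹(0.1667) = -0.9673
d' = z(H) − z(FA) = 0.7498 − (-0.9673) = 1.7171

d-prime = 1.72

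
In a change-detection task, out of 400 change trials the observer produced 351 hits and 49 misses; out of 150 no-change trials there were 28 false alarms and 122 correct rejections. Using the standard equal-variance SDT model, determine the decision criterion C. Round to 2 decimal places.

H = 351/400 = 0.8775
FA = 28/150 = 0.1867
z(0.8775) = 1.163, z(0.1867) = -0.890
c = −½·[z(H) + z(FA)] = −0.5 × (1.163 + (-0.890)) = -0.1365
c < 0: the observer has a liberal response bias.

C = -0.14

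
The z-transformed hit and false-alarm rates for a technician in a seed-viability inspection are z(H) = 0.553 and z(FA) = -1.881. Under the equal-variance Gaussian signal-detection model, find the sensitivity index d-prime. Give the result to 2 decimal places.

d-prime = 2.43

d' = z(H) − z(FA) = 0.553 − (-1.881) = 2.434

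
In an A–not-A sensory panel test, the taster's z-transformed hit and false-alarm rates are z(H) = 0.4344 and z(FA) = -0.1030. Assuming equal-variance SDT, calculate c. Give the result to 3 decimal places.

c = −½·[z(H) + z(FA)] = −½·(0.4344 + (-0.1030)) = -0.1657

c = -0.166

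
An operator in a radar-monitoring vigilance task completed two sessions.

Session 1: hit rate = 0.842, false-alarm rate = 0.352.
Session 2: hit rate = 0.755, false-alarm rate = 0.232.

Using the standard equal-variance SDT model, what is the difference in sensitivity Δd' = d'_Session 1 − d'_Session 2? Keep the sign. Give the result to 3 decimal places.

Δd' = -0.040

Session 1: z(0.842) = 1.0027, z(0.352) = -0.3799, d' = 1.3826
Session 2: z(0.755) = 0.6903, z(0.232) = -0.7323, d' = 1.4226
Δd' = d'_Session 1 − d'_Session 2 = 1.3826 − 1.4226 = -0.0400
Session 2 has the higher sensitivity.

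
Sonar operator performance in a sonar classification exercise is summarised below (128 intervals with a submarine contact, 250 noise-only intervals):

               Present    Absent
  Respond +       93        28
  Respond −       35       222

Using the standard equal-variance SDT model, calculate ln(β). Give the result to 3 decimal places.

H = 93/128 = 0.7266
FA = 28/250 = 0.1120
z(H) = z(0.7266) = 0.6026
z(FA) = z(0.1120) = -1.2160
ln β = −½·[z(H)² − z(FA)²] = −0.5 × (0.3631 − 1.4787) = 0.5578

ln β = 0.558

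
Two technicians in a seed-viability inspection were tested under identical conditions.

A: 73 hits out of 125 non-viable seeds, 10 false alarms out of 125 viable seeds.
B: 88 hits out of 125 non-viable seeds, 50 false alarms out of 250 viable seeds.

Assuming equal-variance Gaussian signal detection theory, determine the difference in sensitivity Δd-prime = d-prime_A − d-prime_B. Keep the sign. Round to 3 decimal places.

Δd-prime = 0.240

A: z(0.5840) = 0.2121, z(0.0800) = -1.4051, d' = 1.6172
B: z(0.7040) = 0.5359, z(0.2000) = -0.8416, d' = 1.3775
Δd' = d'_A − d'_B = 1.6172 − 1.3775 = 0.2397
A has the higher sensitivity.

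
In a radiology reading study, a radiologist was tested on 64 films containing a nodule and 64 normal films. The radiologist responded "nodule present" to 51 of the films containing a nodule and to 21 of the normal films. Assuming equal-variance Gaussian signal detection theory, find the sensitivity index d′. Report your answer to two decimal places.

d′ = 1.28

H = 51/64 = 0.7969
FA = 21/64 = 0.3281
z(H) = 0.8306
z(FA) = -0.4452
d' = z(H) − z(FA) = 0.8306 − (-0.4452) = 1.2758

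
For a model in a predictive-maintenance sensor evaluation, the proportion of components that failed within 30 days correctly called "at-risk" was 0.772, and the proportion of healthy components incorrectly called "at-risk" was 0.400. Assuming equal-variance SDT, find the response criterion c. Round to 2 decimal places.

c = -0.25

z(0.772) = 0.745, z(0.400) = -0.253
c = −½·[z(H) + z(FA)] = −0.5 × (0.745 + (-0.253)) = -0.246
c < 0: the model has a liberal response bias.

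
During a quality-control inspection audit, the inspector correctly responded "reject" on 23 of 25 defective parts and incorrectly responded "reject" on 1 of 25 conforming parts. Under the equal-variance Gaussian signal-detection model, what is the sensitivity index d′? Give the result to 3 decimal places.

d′ = 3.156

H = 23/25 = 0.9200
FA = 1/25 = 0.0400
z(0.9200) = 1.4051, z(0.0400) = -1.7507
d' = z(H) − z(FA) = 1.4051 − (-1.7507) = 3.1558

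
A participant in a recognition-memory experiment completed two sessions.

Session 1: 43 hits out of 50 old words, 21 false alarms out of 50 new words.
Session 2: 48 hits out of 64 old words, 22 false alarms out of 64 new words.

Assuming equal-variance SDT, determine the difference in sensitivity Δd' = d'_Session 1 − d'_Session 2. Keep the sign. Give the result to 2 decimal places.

Session 1: z(0.8600) = 1.080, z(0.4200) = -0.202, d' = 1.282
Session 2: z(0.7500) = 0.674, z(0.3438) = -0.402, d' = 1.076
Δd' = d'_Session 1 − d'_Session 2 = 1.282 − 1.076 = 0.206
Session 1 has the higher sensitivity.

Δd' = 0.21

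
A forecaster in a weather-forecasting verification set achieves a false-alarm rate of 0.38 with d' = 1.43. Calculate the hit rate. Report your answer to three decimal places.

z(false-alarm rate) = z(0.38) = -0.3055
z(H) = z(FA) + d' = -0.3055 + 1.43 = 1.1245
hit rate = Φ(1.1245) = 0.8696

hit rate = 0.870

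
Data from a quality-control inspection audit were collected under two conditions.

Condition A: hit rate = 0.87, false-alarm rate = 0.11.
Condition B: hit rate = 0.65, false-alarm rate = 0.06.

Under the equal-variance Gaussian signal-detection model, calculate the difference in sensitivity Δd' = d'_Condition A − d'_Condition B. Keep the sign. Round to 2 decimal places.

Δd' = 0.41

Condition A: z(0.87) = 1.126, z(0.11) = -1.227, d' = 2.353
Condition B: z(0.65) = 0.385, z(0.06) = -1.555, d' = 1.940
Δd' = d'_Condition A − d'_Condition B = 2.353 − 1.940 = 0.413
Condition A has the higher sensitivity.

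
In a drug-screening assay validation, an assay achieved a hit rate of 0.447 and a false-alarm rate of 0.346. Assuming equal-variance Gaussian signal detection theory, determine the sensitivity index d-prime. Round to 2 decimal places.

d-prime = 0.26

z(0.447) = -0.133, z(0.346) = -0.396
d' = z(H) − z(FA) = -0.133 − (-0.396) = 0.263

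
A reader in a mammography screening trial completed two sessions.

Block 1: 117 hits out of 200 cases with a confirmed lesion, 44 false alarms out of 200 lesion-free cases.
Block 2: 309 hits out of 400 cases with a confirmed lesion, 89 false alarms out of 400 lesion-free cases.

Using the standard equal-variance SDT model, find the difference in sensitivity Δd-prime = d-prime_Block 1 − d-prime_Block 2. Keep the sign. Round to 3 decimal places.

Δd-prime = -0.524

Block 1: z(0.5850) = 0.2147, z(0.2200) = -0.7722, d' = 0.9869
Block 2: z(0.7725) = 0.7471, z(0.2225) = -0.7638, d' = 1.5109
Δd' = d'_Block 1 − d'_Block 2 = 0.9869 − 1.5109 = -0.5240
Block 2 has the higher sensitivity.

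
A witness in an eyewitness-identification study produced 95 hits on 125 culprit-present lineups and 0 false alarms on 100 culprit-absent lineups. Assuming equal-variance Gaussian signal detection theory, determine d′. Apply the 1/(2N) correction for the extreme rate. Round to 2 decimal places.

The false-alarm rate is 0/100 = 0, so apply the 1/(2N) correction: FA → 1/(2·100) = 0.00500.
z(H) = z(0.76000) = 0.706
z(FA) = z(0.00500) = -2.576
d' = 0.706 − (-2.576) = 3.282

d′ = 3.28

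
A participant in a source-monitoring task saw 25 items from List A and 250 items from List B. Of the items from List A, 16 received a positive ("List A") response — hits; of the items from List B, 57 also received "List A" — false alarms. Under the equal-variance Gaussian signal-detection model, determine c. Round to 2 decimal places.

c = 0.19

H = 16/25 = 0.6400
FA = 57/250 = 0.2280
Φ⁻¹(H) = Φ⁻¹(0.6400) = 0.358
Φ⁻¹(FA) = Φ⁻¹(0.2280) = -0.745
c = −½·[z(H) + z(FA)] = −0.5 × (0.358 + (-0.745)) = 0.1935
c > 0: the participant has a conservative response bias.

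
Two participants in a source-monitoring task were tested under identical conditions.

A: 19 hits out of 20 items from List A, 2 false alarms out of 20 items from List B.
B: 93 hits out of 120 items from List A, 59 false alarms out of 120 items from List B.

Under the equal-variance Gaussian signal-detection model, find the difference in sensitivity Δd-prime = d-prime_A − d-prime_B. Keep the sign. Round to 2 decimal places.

Δd-prime = 2.15

A: z(0.9500) = 1.645, z(0.1000) = -1.282, d' = 2.927
B: z(0.7750) = 0.755, z(0.4917) = -0.021, d' = 0.776
Δd' = d'_A − d'_B = 2.927 − 0.776 = 2.151
A has the higher sensitivity.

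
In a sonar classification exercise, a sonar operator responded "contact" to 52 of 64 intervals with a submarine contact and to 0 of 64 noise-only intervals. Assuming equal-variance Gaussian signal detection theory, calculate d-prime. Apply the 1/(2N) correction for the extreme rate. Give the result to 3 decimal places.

The false-alarm rate is 0/64 = 0, so apply the 1/(2N) correction: FA → 1/(2·64) = 0.00781.
z(H) = z(0.81250) = 0.8871
z(FA) = z(0.00781) = -2.4177
d' = 0.8871 − (-2.4177) = 3.3048

d-prime = 3.305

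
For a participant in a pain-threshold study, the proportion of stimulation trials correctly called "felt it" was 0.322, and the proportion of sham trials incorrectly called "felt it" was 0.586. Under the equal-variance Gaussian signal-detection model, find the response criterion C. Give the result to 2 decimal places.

z(H) = z(0.322) = -0.4621
z(FA) = z(0.586) = 0.2173
c = −½·[z(H) + z(FA)] = −0.5 × (-0.4621 + 0.2173) = 0.1224
c > 0: the participant has a conservative response bias.

C = 0.12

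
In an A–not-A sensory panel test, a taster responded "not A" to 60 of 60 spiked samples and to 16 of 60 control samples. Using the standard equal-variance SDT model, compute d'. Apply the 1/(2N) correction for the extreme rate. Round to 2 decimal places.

The hit rate is 60/60 = 1, so apply the 1/(2N) correction: H → 1 − 1/(2·60) = 0.99167.
z(H) = z(0.99167) = 2.394
z(FA) = z(0.26667) = -0.623
d' = 2.394 − (-0.623) = 3.017

d' = 3.02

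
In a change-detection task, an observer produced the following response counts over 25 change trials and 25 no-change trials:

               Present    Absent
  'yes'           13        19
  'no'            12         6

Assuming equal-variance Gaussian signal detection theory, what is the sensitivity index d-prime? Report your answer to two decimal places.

d-prime = -0.66

H = 13/25 = 0.5200
FA = 19/25 = 0.7600
Φ⁻¹(0.5200) = 0.050, Φ⁻¹(0.7600) = 0.706
d' = z(H) − z(FA) = 0.050 − 0.706 = -0.656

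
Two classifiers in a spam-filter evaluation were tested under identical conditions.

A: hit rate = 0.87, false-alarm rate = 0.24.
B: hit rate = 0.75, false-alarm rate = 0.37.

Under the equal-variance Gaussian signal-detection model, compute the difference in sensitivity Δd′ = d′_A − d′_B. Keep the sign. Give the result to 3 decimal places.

Δd′ = 0.826

A: z(0.87) = 1.1264, z(0.24) = -0.7063, d' = 1.8327
B: z(0.75) = 0.6745, z(0.37) = -0.3319, d' = 1.0064
Δd' = d'_A − d'_B = 1.8327 − 1.0064 = 0.8263
A has the higher sensitivity.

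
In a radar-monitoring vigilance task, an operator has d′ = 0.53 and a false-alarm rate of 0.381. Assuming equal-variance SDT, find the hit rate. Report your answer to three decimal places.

z(false-alarm rate) = z(0.381) = -0.3029
z(H) = z(FA) + d' = -0.3029 + 0.53 = 0.2271
hit rate = Φ(0.2271) = 0.5898

hit rate = 0.590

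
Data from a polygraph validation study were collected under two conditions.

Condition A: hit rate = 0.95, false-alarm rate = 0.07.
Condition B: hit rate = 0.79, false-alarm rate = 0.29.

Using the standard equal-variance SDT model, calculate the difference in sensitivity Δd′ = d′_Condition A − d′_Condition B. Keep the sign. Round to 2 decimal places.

Condition A: z(0.95) = 1.645, z(0.07) = -1.476, d' = 3.121
Condition B: z(0.79) = 0.806, z(0.29) = -0.553, d' = 1.359
Δd' = d'_Condition A − d'_Condition B = 3.121 − 1.359 = 1.762
Condition A has the higher sensitivity.

Δd′ = 1.76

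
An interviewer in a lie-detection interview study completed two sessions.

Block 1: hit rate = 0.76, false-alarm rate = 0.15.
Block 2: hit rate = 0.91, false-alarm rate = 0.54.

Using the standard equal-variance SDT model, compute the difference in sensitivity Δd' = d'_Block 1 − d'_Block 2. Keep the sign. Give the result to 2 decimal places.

Block 1: z(0.76) = 0.706, z(0.15) = -1.036, d' = 1.742
Block 2: z(0.91) = 1.341, z(0.54) = 0.100, d' = 1.241
Δd' = d'_Block 1 − d'_Block 2 = 1.742 − 1.241 = 0.501
Block 1 has the higher sensitivity.

Δd' = 0.50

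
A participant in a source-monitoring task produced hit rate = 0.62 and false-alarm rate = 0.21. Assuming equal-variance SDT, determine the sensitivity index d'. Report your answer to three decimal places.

z(0.62) = 0.3055, z(0.21) = -0.8064
d' = z(H) − z(FA) = 0.3055 − (-0.8064) = 1.1119

d' = 1.112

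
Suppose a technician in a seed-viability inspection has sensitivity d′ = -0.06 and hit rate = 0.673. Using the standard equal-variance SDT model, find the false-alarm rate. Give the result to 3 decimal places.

z(hit rate) = z(0.673) = 0.4482
z(FA) = z(H) − d' = 0.4482 − (-0.06) = 0.5082
false-alarm rate = Φ(0.5082) = 0.6943

false-alarm rate = 0.694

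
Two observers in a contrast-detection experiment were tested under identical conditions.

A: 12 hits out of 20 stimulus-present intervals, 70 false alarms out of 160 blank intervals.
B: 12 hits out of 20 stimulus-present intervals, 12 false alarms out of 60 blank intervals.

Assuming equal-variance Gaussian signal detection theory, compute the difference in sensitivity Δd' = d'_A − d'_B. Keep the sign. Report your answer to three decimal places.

A: z(0.6000) = 0.2533, z(0.4375) = -0.1573, d' = 0.4106
B: z(0.6000) = 0.2533, z(0.2000) = -0.8416, d' = 1.0949
Δd' = d'_A − d'_B = 0.4106 − 1.0949 = -0.6843
B has the higher sensitivity.

Δd' = -0.684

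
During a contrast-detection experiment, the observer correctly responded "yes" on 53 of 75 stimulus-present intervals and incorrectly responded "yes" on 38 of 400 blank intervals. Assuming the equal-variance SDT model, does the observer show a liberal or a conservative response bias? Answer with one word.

conservative

z(H) = 0.544, z(FA) = -1.311
c = −½·(z(H) + z(FA)) = 0.3835
c > 0 → conservative criterion (biased toward responding “no”).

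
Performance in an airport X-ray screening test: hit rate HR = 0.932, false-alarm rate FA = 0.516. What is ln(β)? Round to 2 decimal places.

ln β = -1.11

z(H) = z(0.932) = 1.491
z(FA) = z(0.516) = 0.040
ln β = −½·[z(H)² − z(FA)²] = −0.5 × (2.223 − 0.002) = -1.1105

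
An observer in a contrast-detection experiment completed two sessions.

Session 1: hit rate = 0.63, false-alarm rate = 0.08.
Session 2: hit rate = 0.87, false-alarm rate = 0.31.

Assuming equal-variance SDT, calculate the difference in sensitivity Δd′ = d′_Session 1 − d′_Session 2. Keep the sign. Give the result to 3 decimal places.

Δd′ = 0.115

Session 1: z(0.63) = 0.3319, z(0.08) = -1.4051, d' = 1.7370
Session 2: z(0.87) = 1.1264, z(0.31) = -0.4959, d' = 1.6223
Δd' = d'_Session 1 − d'_Session 2 = 1.7370 − 1.6223 = 0.1147
Session 1 has the higher sensitivity.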